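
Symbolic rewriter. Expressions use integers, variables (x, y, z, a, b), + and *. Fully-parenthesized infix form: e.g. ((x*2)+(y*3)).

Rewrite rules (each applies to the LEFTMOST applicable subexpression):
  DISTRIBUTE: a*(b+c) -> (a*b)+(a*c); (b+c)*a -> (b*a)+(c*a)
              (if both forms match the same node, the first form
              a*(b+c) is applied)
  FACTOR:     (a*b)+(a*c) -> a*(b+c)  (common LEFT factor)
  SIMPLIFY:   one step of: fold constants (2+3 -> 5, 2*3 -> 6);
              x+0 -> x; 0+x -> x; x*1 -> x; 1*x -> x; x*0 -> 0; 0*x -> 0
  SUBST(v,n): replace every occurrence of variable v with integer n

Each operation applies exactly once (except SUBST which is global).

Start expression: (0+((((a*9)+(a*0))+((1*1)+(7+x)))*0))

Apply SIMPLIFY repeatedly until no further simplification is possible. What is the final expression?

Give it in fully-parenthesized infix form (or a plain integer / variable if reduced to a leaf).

Answer: 0

Derivation:
Start: (0+((((a*9)+(a*0))+((1*1)+(7+x)))*0))
Step 1: at root: (0+((((a*9)+(a*0))+((1*1)+(7+x)))*0)) -> ((((a*9)+(a*0))+((1*1)+(7+x)))*0); overall: (0+((((a*9)+(a*0))+((1*1)+(7+x)))*0)) -> ((((a*9)+(a*0))+((1*1)+(7+x)))*0)
Step 2: at root: ((((a*9)+(a*0))+((1*1)+(7+x)))*0) -> 0; overall: ((((a*9)+(a*0))+((1*1)+(7+x)))*0) -> 0
Fixed point: 0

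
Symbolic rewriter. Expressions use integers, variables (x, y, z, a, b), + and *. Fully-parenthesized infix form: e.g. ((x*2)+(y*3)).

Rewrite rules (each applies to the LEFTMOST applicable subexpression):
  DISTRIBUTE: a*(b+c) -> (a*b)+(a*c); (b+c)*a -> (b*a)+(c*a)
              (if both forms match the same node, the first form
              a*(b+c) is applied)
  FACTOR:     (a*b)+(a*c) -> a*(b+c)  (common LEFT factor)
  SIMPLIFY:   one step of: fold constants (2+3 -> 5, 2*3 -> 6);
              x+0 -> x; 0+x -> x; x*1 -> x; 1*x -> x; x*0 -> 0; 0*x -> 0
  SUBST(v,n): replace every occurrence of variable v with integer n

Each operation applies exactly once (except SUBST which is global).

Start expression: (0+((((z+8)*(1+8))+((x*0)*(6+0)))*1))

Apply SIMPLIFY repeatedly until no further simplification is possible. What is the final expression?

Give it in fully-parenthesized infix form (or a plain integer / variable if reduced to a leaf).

Start: (0+((((z+8)*(1+8))+((x*0)*(6+0)))*1))
Step 1: at root: (0+((((z+8)*(1+8))+((x*0)*(6+0)))*1)) -> ((((z+8)*(1+8))+((x*0)*(6+0)))*1); overall: (0+((((z+8)*(1+8))+((x*0)*(6+0)))*1)) -> ((((z+8)*(1+8))+((x*0)*(6+0)))*1)
Step 2: at root: ((((z+8)*(1+8))+((x*0)*(6+0)))*1) -> (((z+8)*(1+8))+((x*0)*(6+0))); overall: ((((z+8)*(1+8))+((x*0)*(6+0)))*1) -> (((z+8)*(1+8))+((x*0)*(6+0)))
Step 3: at LR: (1+8) -> 9; overall: (((z+8)*(1+8))+((x*0)*(6+0))) -> (((z+8)*9)+((x*0)*(6+0)))
Step 4: at RL: (x*0) -> 0; overall: (((z+8)*9)+((x*0)*(6+0))) -> (((z+8)*9)+(0*(6+0)))
Step 5: at R: (0*(6+0)) -> 0; overall: (((z+8)*9)+(0*(6+0))) -> (((z+8)*9)+0)
Step 6: at root: (((z+8)*9)+0) -> ((z+8)*9); overall: (((z+8)*9)+0) -> ((z+8)*9)
Fixed point: ((z+8)*9)

Answer: ((z+8)*9)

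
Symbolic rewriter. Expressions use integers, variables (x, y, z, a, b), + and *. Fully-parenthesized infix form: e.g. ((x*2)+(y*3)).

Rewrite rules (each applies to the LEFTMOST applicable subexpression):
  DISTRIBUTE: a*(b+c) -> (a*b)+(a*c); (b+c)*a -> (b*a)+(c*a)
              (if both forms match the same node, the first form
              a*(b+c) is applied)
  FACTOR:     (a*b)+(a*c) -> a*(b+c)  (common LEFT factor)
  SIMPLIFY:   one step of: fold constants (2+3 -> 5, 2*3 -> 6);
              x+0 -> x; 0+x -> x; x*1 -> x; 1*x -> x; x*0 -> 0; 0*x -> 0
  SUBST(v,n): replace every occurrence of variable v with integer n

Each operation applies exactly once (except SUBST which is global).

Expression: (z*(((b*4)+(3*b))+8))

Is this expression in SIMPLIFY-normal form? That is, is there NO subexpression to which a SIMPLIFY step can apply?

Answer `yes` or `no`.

Answer: yes

Derivation:
Expression: (z*(((b*4)+(3*b))+8))
Scanning for simplifiable subexpressions (pre-order)...
  at root: (z*(((b*4)+(3*b))+8)) (not simplifiable)
  at R: (((b*4)+(3*b))+8) (not simplifiable)
  at RL: ((b*4)+(3*b)) (not simplifiable)
  at RLL: (b*4) (not simplifiable)
  at RLR: (3*b) (not simplifiable)
Result: no simplifiable subexpression found -> normal form.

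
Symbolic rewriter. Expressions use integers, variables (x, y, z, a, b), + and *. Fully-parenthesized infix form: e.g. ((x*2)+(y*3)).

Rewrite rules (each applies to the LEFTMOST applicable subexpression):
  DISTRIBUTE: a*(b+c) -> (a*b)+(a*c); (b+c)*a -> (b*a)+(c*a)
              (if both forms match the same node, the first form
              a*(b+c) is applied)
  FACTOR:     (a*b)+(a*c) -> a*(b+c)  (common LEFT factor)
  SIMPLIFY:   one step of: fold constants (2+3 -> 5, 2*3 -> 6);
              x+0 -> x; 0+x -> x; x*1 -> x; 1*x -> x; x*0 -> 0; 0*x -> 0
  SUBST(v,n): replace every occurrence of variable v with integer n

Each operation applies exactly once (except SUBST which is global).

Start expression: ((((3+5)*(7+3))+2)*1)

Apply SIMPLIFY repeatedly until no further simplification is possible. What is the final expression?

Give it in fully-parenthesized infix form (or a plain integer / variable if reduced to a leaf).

Answer: 82

Derivation:
Start: ((((3+5)*(7+3))+2)*1)
Step 1: at root: ((((3+5)*(7+3))+2)*1) -> (((3+5)*(7+3))+2); overall: ((((3+5)*(7+3))+2)*1) -> (((3+5)*(7+3))+2)
Step 2: at LL: (3+5) -> 8; overall: (((3+5)*(7+3))+2) -> ((8*(7+3))+2)
Step 3: at LR: (7+3) -> 10; overall: ((8*(7+3))+2) -> ((8*10)+2)
Step 4: at L: (8*10) -> 80; overall: ((8*10)+2) -> (80+2)
Step 5: at root: (80+2) -> 82; overall: (80+2) -> 82
Fixed point: 82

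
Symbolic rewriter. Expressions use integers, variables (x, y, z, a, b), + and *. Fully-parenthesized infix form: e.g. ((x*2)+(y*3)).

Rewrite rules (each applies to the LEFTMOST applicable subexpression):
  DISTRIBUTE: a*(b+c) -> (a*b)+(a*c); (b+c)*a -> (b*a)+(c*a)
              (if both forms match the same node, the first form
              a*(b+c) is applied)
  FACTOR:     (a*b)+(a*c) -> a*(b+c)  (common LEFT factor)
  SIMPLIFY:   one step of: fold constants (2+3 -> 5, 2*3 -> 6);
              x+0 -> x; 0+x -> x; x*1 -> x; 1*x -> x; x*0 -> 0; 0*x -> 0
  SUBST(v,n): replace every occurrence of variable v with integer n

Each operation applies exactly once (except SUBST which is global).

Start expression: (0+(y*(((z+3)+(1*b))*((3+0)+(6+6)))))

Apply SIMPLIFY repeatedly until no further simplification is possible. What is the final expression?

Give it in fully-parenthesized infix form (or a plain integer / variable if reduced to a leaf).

Answer: (y*(((z+3)+b)*15))

Derivation:
Start: (0+(y*(((z+3)+(1*b))*((3+0)+(6+6)))))
Step 1: at root: (0+(y*(((z+3)+(1*b))*((3+0)+(6+6))))) -> (y*(((z+3)+(1*b))*((3+0)+(6+6)))); overall: (0+(y*(((z+3)+(1*b))*((3+0)+(6+6))))) -> (y*(((z+3)+(1*b))*((3+0)+(6+6))))
Step 2: at RLR: (1*b) -> b; overall: (y*(((z+3)+(1*b))*((3+0)+(6+6)))) -> (y*(((z+3)+b)*((3+0)+(6+6))))
Step 3: at RRL: (3+0) -> 3; overall: (y*(((z+3)+b)*((3+0)+(6+6)))) -> (y*(((z+3)+b)*(3+(6+6))))
Step 4: at RRR: (6+6) -> 12; overall: (y*(((z+3)+b)*(3+(6+6)))) -> (y*(((z+3)+b)*(3+12)))
Step 5: at RR: (3+12) -> 15; overall: (y*(((z+3)+b)*(3+12))) -> (y*(((z+3)+b)*15))
Fixed point: (y*(((z+3)+b)*15))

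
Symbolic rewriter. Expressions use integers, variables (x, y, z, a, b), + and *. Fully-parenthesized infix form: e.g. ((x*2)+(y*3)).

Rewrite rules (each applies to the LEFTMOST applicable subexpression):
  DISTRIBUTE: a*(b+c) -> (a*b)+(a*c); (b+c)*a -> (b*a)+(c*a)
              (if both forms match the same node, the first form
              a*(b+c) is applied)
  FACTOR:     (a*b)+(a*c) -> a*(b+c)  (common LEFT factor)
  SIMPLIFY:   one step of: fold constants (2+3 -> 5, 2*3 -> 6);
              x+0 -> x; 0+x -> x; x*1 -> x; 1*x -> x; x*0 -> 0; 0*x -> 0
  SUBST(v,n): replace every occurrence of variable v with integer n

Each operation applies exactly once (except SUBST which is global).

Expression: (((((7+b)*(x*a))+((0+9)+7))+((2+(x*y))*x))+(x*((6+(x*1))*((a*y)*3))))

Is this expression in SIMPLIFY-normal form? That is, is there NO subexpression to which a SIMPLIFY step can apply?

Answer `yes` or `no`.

Answer: no

Derivation:
Expression: (((((7+b)*(x*a))+((0+9)+7))+((2+(x*y))*x))+(x*((6+(x*1))*((a*y)*3))))
Scanning for simplifiable subexpressions (pre-order)...
  at root: (((((7+b)*(x*a))+((0+9)+7))+((2+(x*y))*x))+(x*((6+(x*1))*((a*y)*3)))) (not simplifiable)
  at L: ((((7+b)*(x*a))+((0+9)+7))+((2+(x*y))*x)) (not simplifiable)
  at LL: (((7+b)*(x*a))+((0+9)+7)) (not simplifiable)
  at LLL: ((7+b)*(x*a)) (not simplifiable)
  at LLLL: (7+b) (not simplifiable)
  at LLLR: (x*a) (not simplifiable)
  at LLR: ((0+9)+7) (not simplifiable)
  at LLRL: (0+9) (SIMPLIFIABLE)
  at LR: ((2+(x*y))*x) (not simplifiable)
  at LRL: (2+(x*y)) (not simplifiable)
  at LRLR: (x*y) (not simplifiable)
  at R: (x*((6+(x*1))*((a*y)*3))) (not simplifiable)
  at RR: ((6+(x*1))*((a*y)*3)) (not simplifiable)
  at RRL: (6+(x*1)) (not simplifiable)
  at RRLR: (x*1) (SIMPLIFIABLE)
  at RRR: ((a*y)*3) (not simplifiable)
  at RRRL: (a*y) (not simplifiable)
Found simplifiable subexpr at path LLRL: (0+9)
One SIMPLIFY step would give: (((((7+b)*(x*a))+(9+7))+((2+(x*y))*x))+(x*((6+(x*1))*((a*y)*3))))
-> NOT in normal form.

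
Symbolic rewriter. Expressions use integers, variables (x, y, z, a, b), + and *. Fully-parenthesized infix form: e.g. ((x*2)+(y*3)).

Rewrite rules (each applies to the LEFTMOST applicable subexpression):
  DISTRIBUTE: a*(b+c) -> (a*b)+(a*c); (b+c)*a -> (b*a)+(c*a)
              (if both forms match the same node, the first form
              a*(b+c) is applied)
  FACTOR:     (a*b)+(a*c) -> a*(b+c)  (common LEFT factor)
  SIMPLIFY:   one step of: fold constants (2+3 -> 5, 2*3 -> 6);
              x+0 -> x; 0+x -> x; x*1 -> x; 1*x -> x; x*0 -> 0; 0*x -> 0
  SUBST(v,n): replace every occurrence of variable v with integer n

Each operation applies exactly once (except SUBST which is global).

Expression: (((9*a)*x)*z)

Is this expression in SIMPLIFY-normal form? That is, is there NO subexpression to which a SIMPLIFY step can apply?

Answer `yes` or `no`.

Answer: yes

Derivation:
Expression: (((9*a)*x)*z)
Scanning for simplifiable subexpressions (pre-order)...
  at root: (((9*a)*x)*z) (not simplifiable)
  at L: ((9*a)*x) (not simplifiable)
  at LL: (9*a) (not simplifiable)
Result: no simplifiable subexpression found -> normal form.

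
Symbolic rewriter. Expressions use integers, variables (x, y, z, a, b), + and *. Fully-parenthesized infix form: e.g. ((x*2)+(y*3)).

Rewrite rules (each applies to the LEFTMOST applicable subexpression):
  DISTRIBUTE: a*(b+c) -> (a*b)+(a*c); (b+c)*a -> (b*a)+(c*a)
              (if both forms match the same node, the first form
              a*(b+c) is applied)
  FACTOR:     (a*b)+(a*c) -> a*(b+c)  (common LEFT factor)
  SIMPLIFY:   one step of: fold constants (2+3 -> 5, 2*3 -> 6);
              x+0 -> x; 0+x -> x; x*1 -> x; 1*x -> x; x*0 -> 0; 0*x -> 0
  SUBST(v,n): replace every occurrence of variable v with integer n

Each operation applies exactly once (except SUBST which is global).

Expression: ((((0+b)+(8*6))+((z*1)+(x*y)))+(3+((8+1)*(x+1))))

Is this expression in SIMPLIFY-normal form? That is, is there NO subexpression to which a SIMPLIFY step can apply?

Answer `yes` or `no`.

Answer: no

Derivation:
Expression: ((((0+b)+(8*6))+((z*1)+(x*y)))+(3+((8+1)*(x+1))))
Scanning for simplifiable subexpressions (pre-order)...
  at root: ((((0+b)+(8*6))+((z*1)+(x*y)))+(3+((8+1)*(x+1)))) (not simplifiable)
  at L: (((0+b)+(8*6))+((z*1)+(x*y))) (not simplifiable)
  at LL: ((0+b)+(8*6)) (not simplifiable)
  at LLL: (0+b) (SIMPLIFIABLE)
  at LLR: (8*6) (SIMPLIFIABLE)
  at LR: ((z*1)+(x*y)) (not simplifiable)
  at LRL: (z*1) (SIMPLIFIABLE)
  at LRR: (x*y) (not simplifiable)
  at R: (3+((8+1)*(x+1))) (not simplifiable)
  at RR: ((8+1)*(x+1)) (not simplifiable)
  at RRL: (8+1) (SIMPLIFIABLE)
  at RRR: (x+1) (not simplifiable)
Found simplifiable subexpr at path LLL: (0+b)
One SIMPLIFY step would give: (((b+(8*6))+((z*1)+(x*y)))+(3+((8+1)*(x+1))))
-> NOT in normal form.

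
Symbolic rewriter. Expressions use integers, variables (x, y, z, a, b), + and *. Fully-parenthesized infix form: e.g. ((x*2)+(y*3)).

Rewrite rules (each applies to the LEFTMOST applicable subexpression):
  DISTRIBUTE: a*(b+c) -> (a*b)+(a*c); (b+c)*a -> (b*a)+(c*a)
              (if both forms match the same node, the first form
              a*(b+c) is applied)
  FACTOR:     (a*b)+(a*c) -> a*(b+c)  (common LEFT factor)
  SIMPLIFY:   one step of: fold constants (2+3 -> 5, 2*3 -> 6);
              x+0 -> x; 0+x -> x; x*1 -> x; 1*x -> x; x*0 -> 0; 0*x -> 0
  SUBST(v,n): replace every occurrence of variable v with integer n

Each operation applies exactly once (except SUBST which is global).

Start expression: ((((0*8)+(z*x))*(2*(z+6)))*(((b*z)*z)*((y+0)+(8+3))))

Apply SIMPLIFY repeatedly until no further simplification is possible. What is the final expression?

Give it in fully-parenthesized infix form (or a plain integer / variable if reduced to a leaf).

Start: ((((0*8)+(z*x))*(2*(z+6)))*(((b*z)*z)*((y+0)+(8+3))))
Step 1: at LLL: (0*8) -> 0; overall: ((((0*8)+(z*x))*(2*(z+6)))*(((b*z)*z)*((y+0)+(8+3)))) -> (((0+(z*x))*(2*(z+6)))*(((b*z)*z)*((y+0)+(8+3))))
Step 2: at LL: (0+(z*x)) -> (z*x); overall: (((0+(z*x))*(2*(z+6)))*(((b*z)*z)*((y+0)+(8+3)))) -> (((z*x)*(2*(z+6)))*(((b*z)*z)*((y+0)+(8+3))))
Step 3: at RRL: (y+0) -> y; overall: (((z*x)*(2*(z+6)))*(((b*z)*z)*((y+0)+(8+3)))) -> (((z*x)*(2*(z+6)))*(((b*z)*z)*(y+(8+3))))
Step 4: at RRR: (8+3) -> 11; overall: (((z*x)*(2*(z+6)))*(((b*z)*z)*(y+(8+3)))) -> (((z*x)*(2*(z+6)))*(((b*z)*z)*(y+11)))
Fixed point: (((z*x)*(2*(z+6)))*(((b*z)*z)*(y+11)))

Answer: (((z*x)*(2*(z+6)))*(((b*z)*z)*(y+11)))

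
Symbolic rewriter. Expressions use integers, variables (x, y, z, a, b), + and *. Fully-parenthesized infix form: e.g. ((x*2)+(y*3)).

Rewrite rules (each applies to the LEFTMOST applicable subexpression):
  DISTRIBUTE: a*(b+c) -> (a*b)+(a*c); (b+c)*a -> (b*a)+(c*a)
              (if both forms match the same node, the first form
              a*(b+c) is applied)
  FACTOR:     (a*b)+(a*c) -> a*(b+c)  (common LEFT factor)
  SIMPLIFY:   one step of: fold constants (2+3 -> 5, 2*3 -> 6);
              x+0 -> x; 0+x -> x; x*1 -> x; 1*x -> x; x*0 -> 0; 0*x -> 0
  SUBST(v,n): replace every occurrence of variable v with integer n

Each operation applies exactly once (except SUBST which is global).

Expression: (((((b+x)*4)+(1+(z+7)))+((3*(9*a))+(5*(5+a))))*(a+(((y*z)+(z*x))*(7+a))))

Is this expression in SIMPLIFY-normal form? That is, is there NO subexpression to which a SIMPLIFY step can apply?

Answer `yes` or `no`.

Answer: yes

Derivation:
Expression: (((((b+x)*4)+(1+(z+7)))+((3*(9*a))+(5*(5+a))))*(a+(((y*z)+(z*x))*(7+a))))
Scanning for simplifiable subexpressions (pre-order)...
  at root: (((((b+x)*4)+(1+(z+7)))+((3*(9*a))+(5*(5+a))))*(a+(((y*z)+(z*x))*(7+a)))) (not simplifiable)
  at L: ((((b+x)*4)+(1+(z+7)))+((3*(9*a))+(5*(5+a)))) (not simplifiable)
  at LL: (((b+x)*4)+(1+(z+7))) (not simplifiable)
  at LLL: ((b+x)*4) (not simplifiable)
  at LLLL: (b+x) (not simplifiable)
  at LLR: (1+(z+7)) (not simplifiable)
  at LLRR: (z+7) (not simplifiable)
  at LR: ((3*(9*a))+(5*(5+a))) (not simplifiable)
  at LRL: (3*(9*a)) (not simplifiable)
  at LRLR: (9*a) (not simplifiable)
  at LRR: (5*(5+a)) (not simplifiable)
  at LRRR: (5+a) (not simplifiable)
  at R: (a+(((y*z)+(z*x))*(7+a))) (not simplifiable)
  at RR: (((y*z)+(z*x))*(7+a)) (not simplifiable)
  at RRL: ((y*z)+(z*x)) (not simplifiable)
  at RRLL: (y*z) (not simplifiable)
  at RRLR: (z*x) (not simplifiable)
  at RRR: (7+a) (not simplifiable)
Result: no simplifiable subexpression found -> normal form.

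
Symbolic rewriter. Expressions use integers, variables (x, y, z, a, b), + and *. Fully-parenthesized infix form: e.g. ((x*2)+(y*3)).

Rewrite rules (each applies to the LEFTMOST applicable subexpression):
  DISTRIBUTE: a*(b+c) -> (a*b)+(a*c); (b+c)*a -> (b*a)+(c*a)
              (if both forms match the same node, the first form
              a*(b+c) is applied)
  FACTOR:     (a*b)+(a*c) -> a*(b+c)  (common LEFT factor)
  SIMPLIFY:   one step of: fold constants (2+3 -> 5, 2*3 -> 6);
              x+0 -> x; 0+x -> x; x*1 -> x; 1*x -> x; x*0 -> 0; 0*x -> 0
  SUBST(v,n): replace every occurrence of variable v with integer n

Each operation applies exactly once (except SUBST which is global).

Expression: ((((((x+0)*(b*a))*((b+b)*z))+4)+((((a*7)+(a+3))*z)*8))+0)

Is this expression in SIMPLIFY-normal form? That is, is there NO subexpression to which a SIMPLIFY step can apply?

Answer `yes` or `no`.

Answer: no

Derivation:
Expression: ((((((x+0)*(b*a))*((b+b)*z))+4)+((((a*7)+(a+3))*z)*8))+0)
Scanning for simplifiable subexpressions (pre-order)...
  at root: ((((((x+0)*(b*a))*((b+b)*z))+4)+((((a*7)+(a+3))*z)*8))+0) (SIMPLIFIABLE)
  at L: (((((x+0)*(b*a))*((b+b)*z))+4)+((((a*7)+(a+3))*z)*8)) (not simplifiable)
  at LL: ((((x+0)*(b*a))*((b+b)*z))+4) (not simplifiable)
  at LLL: (((x+0)*(b*a))*((b+b)*z)) (not simplifiable)
  at LLLL: ((x+0)*(b*a)) (not simplifiable)
  at LLLLL: (x+0) (SIMPLIFIABLE)
  at LLLLR: (b*a) (not simplifiable)
  at LLLR: ((b+b)*z) (not simplifiable)
  at LLLRL: (b+b) (not simplifiable)
  at LR: ((((a*7)+(a+3))*z)*8) (not simplifiable)
  at LRL: (((a*7)+(a+3))*z) (not simplifiable)
  at LRLL: ((a*7)+(a+3)) (not simplifiable)
  at LRLLL: (a*7) (not simplifiable)
  at LRLLR: (a+3) (not simplifiable)
Found simplifiable subexpr at path root: ((((((x+0)*(b*a))*((b+b)*z))+4)+((((a*7)+(a+3))*z)*8))+0)
One SIMPLIFY step would give: (((((x+0)*(b*a))*((b+b)*z))+4)+((((a*7)+(a+3))*z)*8))
-> NOT in normal form.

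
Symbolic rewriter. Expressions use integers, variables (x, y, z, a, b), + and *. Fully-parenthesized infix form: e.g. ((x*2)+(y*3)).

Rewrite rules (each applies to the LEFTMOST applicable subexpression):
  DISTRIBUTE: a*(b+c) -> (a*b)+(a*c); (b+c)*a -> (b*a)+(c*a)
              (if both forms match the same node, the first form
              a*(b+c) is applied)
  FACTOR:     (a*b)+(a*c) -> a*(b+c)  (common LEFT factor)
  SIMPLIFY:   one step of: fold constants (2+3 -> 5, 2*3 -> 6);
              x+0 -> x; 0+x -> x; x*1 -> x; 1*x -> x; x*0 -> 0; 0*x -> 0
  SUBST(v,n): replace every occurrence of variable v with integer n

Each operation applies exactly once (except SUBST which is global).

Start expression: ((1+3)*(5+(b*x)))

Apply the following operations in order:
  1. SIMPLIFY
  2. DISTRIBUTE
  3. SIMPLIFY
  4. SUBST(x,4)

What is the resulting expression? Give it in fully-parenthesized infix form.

Start: ((1+3)*(5+(b*x)))
Apply SIMPLIFY at L (target: (1+3)): ((1+3)*(5+(b*x))) -> (4*(5+(b*x)))
Apply DISTRIBUTE at root (target: (4*(5+(b*x)))): (4*(5+(b*x))) -> ((4*5)+(4*(b*x)))
Apply SIMPLIFY at L (target: (4*5)): ((4*5)+(4*(b*x))) -> (20+(4*(b*x)))
Apply SUBST(x,4): (20+(4*(b*x))) -> (20+(4*(b*4)))

Answer: (20+(4*(b*4)))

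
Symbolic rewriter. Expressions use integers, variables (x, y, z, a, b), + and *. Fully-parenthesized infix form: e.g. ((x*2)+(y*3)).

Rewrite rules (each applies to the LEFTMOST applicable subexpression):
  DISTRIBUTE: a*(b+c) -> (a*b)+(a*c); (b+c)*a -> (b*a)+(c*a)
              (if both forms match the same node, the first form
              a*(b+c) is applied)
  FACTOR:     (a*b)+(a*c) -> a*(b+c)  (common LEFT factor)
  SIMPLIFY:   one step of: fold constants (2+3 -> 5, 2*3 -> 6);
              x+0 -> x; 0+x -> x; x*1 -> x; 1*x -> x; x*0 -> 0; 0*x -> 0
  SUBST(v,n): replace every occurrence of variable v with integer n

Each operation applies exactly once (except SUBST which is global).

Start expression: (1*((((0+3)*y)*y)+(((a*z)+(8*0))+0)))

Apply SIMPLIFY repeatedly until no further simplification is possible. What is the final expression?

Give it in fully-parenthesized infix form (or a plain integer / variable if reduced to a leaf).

Start: (1*((((0+3)*y)*y)+(((a*z)+(8*0))+0)))
Step 1: at root: (1*((((0+3)*y)*y)+(((a*z)+(8*0))+0))) -> ((((0+3)*y)*y)+(((a*z)+(8*0))+0)); overall: (1*((((0+3)*y)*y)+(((a*z)+(8*0))+0))) -> ((((0+3)*y)*y)+(((a*z)+(8*0))+0))
Step 2: at LLL: (0+3) -> 3; overall: ((((0+3)*y)*y)+(((a*z)+(8*0))+0)) -> (((3*y)*y)+(((a*z)+(8*0))+0))
Step 3: at R: (((a*z)+(8*0))+0) -> ((a*z)+(8*0)); overall: (((3*y)*y)+(((a*z)+(8*0))+0)) -> (((3*y)*y)+((a*z)+(8*0)))
Step 4: at RR: (8*0) -> 0; overall: (((3*y)*y)+((a*z)+(8*0))) -> (((3*y)*y)+((a*z)+0))
Step 5: at R: ((a*z)+0) -> (a*z); overall: (((3*y)*y)+((a*z)+0)) -> (((3*y)*y)+(a*z))
Fixed point: (((3*y)*y)+(a*z))

Answer: (((3*y)*y)+(a*z))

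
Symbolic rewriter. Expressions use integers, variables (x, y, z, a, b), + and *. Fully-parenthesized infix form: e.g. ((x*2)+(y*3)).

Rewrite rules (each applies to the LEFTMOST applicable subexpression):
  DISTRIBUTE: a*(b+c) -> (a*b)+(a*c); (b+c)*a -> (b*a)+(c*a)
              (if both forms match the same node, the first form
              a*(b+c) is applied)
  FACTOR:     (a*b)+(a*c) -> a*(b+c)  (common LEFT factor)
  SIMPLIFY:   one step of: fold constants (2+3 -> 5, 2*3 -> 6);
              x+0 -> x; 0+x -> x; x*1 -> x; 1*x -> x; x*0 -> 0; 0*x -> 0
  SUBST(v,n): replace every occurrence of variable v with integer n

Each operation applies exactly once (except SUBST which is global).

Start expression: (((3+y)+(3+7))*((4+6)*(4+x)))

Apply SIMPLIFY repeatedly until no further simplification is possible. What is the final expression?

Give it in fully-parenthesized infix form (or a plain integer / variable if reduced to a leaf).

Start: (((3+y)+(3+7))*((4+6)*(4+x)))
Step 1: at LR: (3+7) -> 10; overall: (((3+y)+(3+7))*((4+6)*(4+x))) -> (((3+y)+10)*((4+6)*(4+x)))
Step 2: at RL: (4+6) -> 10; overall: (((3+y)+10)*((4+6)*(4+x))) -> (((3+y)+10)*(10*(4+x)))
Fixed point: (((3+y)+10)*(10*(4+x)))

Answer: (((3+y)+10)*(10*(4+x)))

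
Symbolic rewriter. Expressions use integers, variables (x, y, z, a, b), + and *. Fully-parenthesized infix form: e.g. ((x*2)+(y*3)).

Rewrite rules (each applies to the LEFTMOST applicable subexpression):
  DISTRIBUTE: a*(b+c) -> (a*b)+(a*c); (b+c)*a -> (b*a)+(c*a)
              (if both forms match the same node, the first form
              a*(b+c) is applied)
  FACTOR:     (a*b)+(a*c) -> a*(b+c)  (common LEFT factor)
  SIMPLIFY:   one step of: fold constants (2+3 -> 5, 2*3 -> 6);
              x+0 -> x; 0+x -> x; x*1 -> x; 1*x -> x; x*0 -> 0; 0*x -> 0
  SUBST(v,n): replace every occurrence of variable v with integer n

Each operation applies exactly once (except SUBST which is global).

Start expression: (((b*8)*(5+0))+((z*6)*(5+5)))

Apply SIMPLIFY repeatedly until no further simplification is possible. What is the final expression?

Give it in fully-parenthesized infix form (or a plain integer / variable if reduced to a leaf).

Start: (((b*8)*(5+0))+((z*6)*(5+5)))
Step 1: at LR: (5+0) -> 5; overall: (((b*8)*(5+0))+((z*6)*(5+5))) -> (((b*8)*5)+((z*6)*(5+5)))
Step 2: at RR: (5+5) -> 10; overall: (((b*8)*5)+((z*6)*(5+5))) -> (((b*8)*5)+((z*6)*10))
Fixed point: (((b*8)*5)+((z*6)*10))

Answer: (((b*8)*5)+((z*6)*10))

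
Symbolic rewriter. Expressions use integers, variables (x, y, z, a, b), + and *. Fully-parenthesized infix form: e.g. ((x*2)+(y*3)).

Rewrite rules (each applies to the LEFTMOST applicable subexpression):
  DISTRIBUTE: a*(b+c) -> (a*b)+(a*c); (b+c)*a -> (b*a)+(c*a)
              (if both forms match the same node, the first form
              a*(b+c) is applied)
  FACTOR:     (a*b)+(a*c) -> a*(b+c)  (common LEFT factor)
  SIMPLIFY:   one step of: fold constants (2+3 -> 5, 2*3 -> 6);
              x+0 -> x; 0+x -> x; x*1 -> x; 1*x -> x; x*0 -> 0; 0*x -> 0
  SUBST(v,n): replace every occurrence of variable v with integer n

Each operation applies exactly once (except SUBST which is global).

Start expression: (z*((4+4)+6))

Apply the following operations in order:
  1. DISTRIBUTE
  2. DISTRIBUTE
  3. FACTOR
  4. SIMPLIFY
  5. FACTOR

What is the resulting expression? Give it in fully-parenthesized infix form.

Answer: (z*(8+6))

Derivation:
Start: (z*((4+4)+6))
Apply DISTRIBUTE at root (target: (z*((4+4)+6))): (z*((4+4)+6)) -> ((z*(4+4))+(z*6))
Apply DISTRIBUTE at L (target: (z*(4+4))): ((z*(4+4))+(z*6)) -> (((z*4)+(z*4))+(z*6))
Apply FACTOR at L (target: ((z*4)+(z*4))): (((z*4)+(z*4))+(z*6)) -> ((z*(4+4))+(z*6))
Apply SIMPLIFY at LR (target: (4+4)): ((z*(4+4))+(z*6)) -> ((z*8)+(z*6))
Apply FACTOR at root (target: ((z*8)+(z*6))): ((z*8)+(z*6)) -> (z*(8+6))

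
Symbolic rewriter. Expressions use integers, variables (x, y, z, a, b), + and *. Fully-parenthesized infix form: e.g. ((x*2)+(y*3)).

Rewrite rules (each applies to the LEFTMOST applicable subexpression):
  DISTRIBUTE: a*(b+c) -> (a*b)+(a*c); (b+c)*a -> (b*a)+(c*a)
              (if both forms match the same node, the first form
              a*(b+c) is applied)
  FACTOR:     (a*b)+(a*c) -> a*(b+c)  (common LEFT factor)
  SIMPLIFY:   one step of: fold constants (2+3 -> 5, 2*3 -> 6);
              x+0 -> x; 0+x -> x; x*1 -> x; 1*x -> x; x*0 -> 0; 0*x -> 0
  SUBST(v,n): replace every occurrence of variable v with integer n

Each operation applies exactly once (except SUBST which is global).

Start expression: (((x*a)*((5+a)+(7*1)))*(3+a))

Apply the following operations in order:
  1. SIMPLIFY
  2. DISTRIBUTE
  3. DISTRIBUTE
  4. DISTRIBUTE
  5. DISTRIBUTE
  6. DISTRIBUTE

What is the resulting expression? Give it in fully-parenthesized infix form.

Answer: ((((((x*a)*5)*3)+(((x*a)*a)*3))+(((x*a)*7)*3))+(((x*a)*((5+a)+7))*a))

Derivation:
Start: (((x*a)*((5+a)+(7*1)))*(3+a))
Apply SIMPLIFY at LRR (target: (7*1)): (((x*a)*((5+a)+(7*1)))*(3+a)) -> (((x*a)*((5+a)+7))*(3+a))
Apply DISTRIBUTE at root (target: (((x*a)*((5+a)+7))*(3+a))): (((x*a)*((5+a)+7))*(3+a)) -> ((((x*a)*((5+a)+7))*3)+(((x*a)*((5+a)+7))*a))
Apply DISTRIBUTE at LL (target: ((x*a)*((5+a)+7))): ((((x*a)*((5+a)+7))*3)+(((x*a)*((5+a)+7))*a)) -> (((((x*a)*(5+a))+((x*a)*7))*3)+(((x*a)*((5+a)+7))*a))
Apply DISTRIBUTE at L (target: ((((x*a)*(5+a))+((x*a)*7))*3)): (((((x*a)*(5+a))+((x*a)*7))*3)+(((x*a)*((5+a)+7))*a)) -> (((((x*a)*(5+a))*3)+(((x*a)*7)*3))+(((x*a)*((5+a)+7))*a))
Apply DISTRIBUTE at LLL (target: ((x*a)*(5+a))): (((((x*a)*(5+a))*3)+(((x*a)*7)*3))+(((x*a)*((5+a)+7))*a)) -> ((((((x*a)*5)+((x*a)*a))*3)+(((x*a)*7)*3))+(((x*a)*((5+a)+7))*a))
Apply DISTRIBUTE at LL (target: ((((x*a)*5)+((x*a)*a))*3)): ((((((x*a)*5)+((x*a)*a))*3)+(((x*a)*7)*3))+(((x*a)*((5+a)+7))*a)) -> ((((((x*a)*5)*3)+(((x*a)*a)*3))+(((x*a)*7)*3))+(((x*a)*((5+a)+7))*a))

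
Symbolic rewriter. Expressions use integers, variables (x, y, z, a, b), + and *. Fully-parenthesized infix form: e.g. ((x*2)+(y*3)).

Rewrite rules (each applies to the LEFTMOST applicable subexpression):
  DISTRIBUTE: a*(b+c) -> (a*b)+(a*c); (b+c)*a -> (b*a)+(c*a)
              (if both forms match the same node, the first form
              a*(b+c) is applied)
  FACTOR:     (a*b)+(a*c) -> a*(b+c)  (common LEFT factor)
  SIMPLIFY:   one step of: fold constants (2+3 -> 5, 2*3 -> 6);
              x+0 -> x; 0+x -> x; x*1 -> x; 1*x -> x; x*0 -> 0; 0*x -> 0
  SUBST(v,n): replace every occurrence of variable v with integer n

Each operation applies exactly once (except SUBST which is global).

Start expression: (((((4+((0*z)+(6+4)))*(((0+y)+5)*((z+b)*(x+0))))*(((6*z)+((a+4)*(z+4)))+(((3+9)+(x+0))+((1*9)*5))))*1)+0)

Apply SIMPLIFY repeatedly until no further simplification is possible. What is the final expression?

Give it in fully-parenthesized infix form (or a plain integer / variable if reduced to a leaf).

Answer: ((14*((y+5)*((z+b)*x)))*(((6*z)+((a+4)*(z+4)))+((12+x)+45)))

Derivation:
Start: (((((4+((0*z)+(6+4)))*(((0+y)+5)*((z+b)*(x+0))))*(((6*z)+((a+4)*(z+4)))+(((3+9)+(x+0))+((1*9)*5))))*1)+0)
Step 1: at root: (((((4+((0*z)+(6+4)))*(((0+y)+5)*((z+b)*(x+0))))*(((6*z)+((a+4)*(z+4)))+(((3+9)+(x+0))+((1*9)*5))))*1)+0) -> ((((4+((0*z)+(6+4)))*(((0+y)+5)*((z+b)*(x+0))))*(((6*z)+((a+4)*(z+4)))+(((3+9)+(x+0))+((1*9)*5))))*1); overall: (((((4+((0*z)+(6+4)))*(((0+y)+5)*((z+b)*(x+0))))*(((6*z)+((a+4)*(z+4)))+(((3+9)+(x+0))+((1*9)*5))))*1)+0) -> ((((4+((0*z)+(6+4)))*(((0+y)+5)*((z+b)*(x+0))))*(((6*z)+((a+4)*(z+4)))+(((3+9)+(x+0))+((1*9)*5))))*1)
Step 2: at root: ((((4+((0*z)+(6+4)))*(((0+y)+5)*((z+b)*(x+0))))*(((6*z)+((a+4)*(z+4)))+(((3+9)+(x+0))+((1*9)*5))))*1) -> (((4+((0*z)+(6+4)))*(((0+y)+5)*((z+b)*(x+0))))*(((6*z)+((a+4)*(z+4)))+(((3+9)+(x+0))+((1*9)*5)))); overall: ((((4+((0*z)+(6+4)))*(((0+y)+5)*((z+b)*(x+0))))*(((6*z)+((a+4)*(z+4)))+(((3+9)+(x+0))+((1*9)*5))))*1) -> (((4+((0*z)+(6+4)))*(((0+y)+5)*((z+b)*(x+0))))*(((6*z)+((a+4)*(z+4)))+(((3+9)+(x+0))+((1*9)*5))))
Step 3: at LLRL: (0*z) -> 0; overall: (((4+((0*z)+(6+4)))*(((0+y)+5)*((z+b)*(x+0))))*(((6*z)+((a+4)*(z+4)))+(((3+9)+(x+0))+((1*9)*5)))) -> (((4+(0+(6+4)))*(((0+y)+5)*((z+b)*(x+0))))*(((6*z)+((a+4)*(z+4)))+(((3+9)+(x+0))+((1*9)*5))))
Step 4: at LLR: (0+(6+4)) -> (6+4); overall: (((4+(0+(6+4)))*(((0+y)+5)*((z+b)*(x+0))))*(((6*z)+((a+4)*(z+4)))+(((3+9)+(x+0))+((1*9)*5)))) -> (((4+(6+4))*(((0+y)+5)*((z+b)*(x+0))))*(((6*z)+((a+4)*(z+4)))+(((3+9)+(x+0))+((1*9)*5))))
Step 5: at LLR: (6+4) -> 10; overall: (((4+(6+4))*(((0+y)+5)*((z+b)*(x+0))))*(((6*z)+((a+4)*(z+4)))+(((3+9)+(x+0))+((1*9)*5)))) -> (((4+10)*(((0+y)+5)*((z+b)*(x+0))))*(((6*z)+((a+4)*(z+4)))+(((3+9)+(x+0))+((1*9)*5))))
Step 6: at LL: (4+10) -> 14; overall: (((4+10)*(((0+y)+5)*((z+b)*(x+0))))*(((6*z)+((a+4)*(z+4)))+(((3+9)+(x+0))+((1*9)*5)))) -> ((14*(((0+y)+5)*((z+b)*(x+0))))*(((6*z)+((a+4)*(z+4)))+(((3+9)+(x+0))+((1*9)*5))))
Step 7: at LRLL: (0+y) -> y; overall: ((14*(((0+y)+5)*((z+b)*(x+0))))*(((6*z)+((a+4)*(z+4)))+(((3+9)+(x+0))+((1*9)*5)))) -> ((14*((y+5)*((z+b)*(x+0))))*(((6*z)+((a+4)*(z+4)))+(((3+9)+(x+0))+((1*9)*5))))
Step 8: at LRRR: (x+0) -> x; overall: ((14*((y+5)*((z+b)*(x+0))))*(((6*z)+((a+4)*(z+4)))+(((3+9)+(x+0))+((1*9)*5)))) -> ((14*((y+5)*((z+b)*x)))*(((6*z)+((a+4)*(z+4)))+(((3+9)+(x+0))+((1*9)*5))))
Step 9: at RRLL: (3+9) -> 12; overall: ((14*((y+5)*((z+b)*x)))*(((6*z)+((a+4)*(z+4)))+(((3+9)+(x+0))+((1*9)*5)))) -> ((14*((y+5)*((z+b)*x)))*(((6*z)+((a+4)*(z+4)))+((12+(x+0))+((1*9)*5))))
Step 10: at RRLR: (x+0) -> x; overall: ((14*((y+5)*((z+b)*x)))*(((6*z)+((a+4)*(z+4)))+((12+(x+0))+((1*9)*5)))) -> ((14*((y+5)*((z+b)*x)))*(((6*z)+((a+4)*(z+4)))+((12+x)+((1*9)*5))))
Step 11: at RRRL: (1*9) -> 9; overall: ((14*((y+5)*((z+b)*x)))*(((6*z)+((a+4)*(z+4)))+((12+x)+((1*9)*5)))) -> ((14*((y+5)*((z+b)*x)))*(((6*z)+((a+4)*(z+4)))+((12+x)+(9*5))))
Step 12: at RRR: (9*5) -> 45; overall: ((14*((y+5)*((z+b)*x)))*(((6*z)+((a+4)*(z+4)))+((12+x)+(9*5)))) -> ((14*((y+5)*((z+b)*x)))*(((6*z)+((a+4)*(z+4)))+((12+x)+45)))
Fixed point: ((14*((y+5)*((z+b)*x)))*(((6*z)+((a+4)*(z+4)))+((12+x)+45)))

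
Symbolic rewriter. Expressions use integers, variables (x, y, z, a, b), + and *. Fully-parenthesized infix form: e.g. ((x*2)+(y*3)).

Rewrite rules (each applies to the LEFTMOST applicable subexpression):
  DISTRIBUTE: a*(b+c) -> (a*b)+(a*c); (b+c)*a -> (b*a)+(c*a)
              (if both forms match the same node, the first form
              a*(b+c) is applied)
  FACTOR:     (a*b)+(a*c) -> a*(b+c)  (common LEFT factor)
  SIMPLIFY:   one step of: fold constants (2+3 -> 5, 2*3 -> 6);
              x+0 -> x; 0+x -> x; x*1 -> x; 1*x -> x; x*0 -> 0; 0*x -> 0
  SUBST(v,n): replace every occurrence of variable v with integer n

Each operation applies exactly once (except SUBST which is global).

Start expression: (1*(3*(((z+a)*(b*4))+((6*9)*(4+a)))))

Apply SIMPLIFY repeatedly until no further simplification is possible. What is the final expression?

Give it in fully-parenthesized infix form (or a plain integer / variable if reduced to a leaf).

Start: (1*(3*(((z+a)*(b*4))+((6*9)*(4+a)))))
Step 1: at root: (1*(3*(((z+a)*(b*4))+((6*9)*(4+a))))) -> (3*(((z+a)*(b*4))+((6*9)*(4+a)))); overall: (1*(3*(((z+a)*(b*4))+((6*9)*(4+a))))) -> (3*(((z+a)*(b*4))+((6*9)*(4+a))))
Step 2: at RRL: (6*9) -> 54; overall: (3*(((z+a)*(b*4))+((6*9)*(4+a)))) -> (3*(((z+a)*(b*4))+(54*(4+a))))
Fixed point: (3*(((z+a)*(b*4))+(54*(4+a))))

Answer: (3*(((z+a)*(b*4))+(54*(4+a))))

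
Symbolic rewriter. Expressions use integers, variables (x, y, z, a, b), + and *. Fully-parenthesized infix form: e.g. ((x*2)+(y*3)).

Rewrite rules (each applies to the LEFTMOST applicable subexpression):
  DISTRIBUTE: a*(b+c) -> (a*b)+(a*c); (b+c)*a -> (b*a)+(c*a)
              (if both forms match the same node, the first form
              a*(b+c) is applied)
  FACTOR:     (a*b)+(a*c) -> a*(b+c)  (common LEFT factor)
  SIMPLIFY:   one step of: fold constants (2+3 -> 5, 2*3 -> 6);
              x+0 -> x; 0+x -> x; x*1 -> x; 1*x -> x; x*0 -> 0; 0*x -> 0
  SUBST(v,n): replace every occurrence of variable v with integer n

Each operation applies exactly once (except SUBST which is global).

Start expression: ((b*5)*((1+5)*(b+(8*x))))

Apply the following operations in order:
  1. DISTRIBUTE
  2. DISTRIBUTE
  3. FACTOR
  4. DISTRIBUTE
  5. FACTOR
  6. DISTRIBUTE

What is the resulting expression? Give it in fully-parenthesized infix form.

Answer: (((b*5)*((1+5)*b))+((b*5)*((1+5)*(8*x))))

Derivation:
Start: ((b*5)*((1+5)*(b+(8*x))))
Apply DISTRIBUTE at R (target: ((1+5)*(b+(8*x)))): ((b*5)*((1+5)*(b+(8*x)))) -> ((b*5)*(((1+5)*b)+((1+5)*(8*x))))
Apply DISTRIBUTE at root (target: ((b*5)*(((1+5)*b)+((1+5)*(8*x))))): ((b*5)*(((1+5)*b)+((1+5)*(8*x)))) -> (((b*5)*((1+5)*b))+((b*5)*((1+5)*(8*x))))
Apply FACTOR at root (target: (((b*5)*((1+5)*b))+((b*5)*((1+5)*(8*x))))): (((b*5)*((1+5)*b))+((b*5)*((1+5)*(8*x)))) -> ((b*5)*(((1+5)*b)+((1+5)*(8*x))))
Apply DISTRIBUTE at root (target: ((b*5)*(((1+5)*b)+((1+5)*(8*x))))): ((b*5)*(((1+5)*b)+((1+5)*(8*x)))) -> (((b*5)*((1+5)*b))+((b*5)*((1+5)*(8*x))))
Apply FACTOR at root (target: (((b*5)*((1+5)*b))+((b*5)*((1+5)*(8*x))))): (((b*5)*((1+5)*b))+((b*5)*((1+5)*(8*x)))) -> ((b*5)*(((1+5)*b)+((1+5)*(8*x))))
Apply DISTRIBUTE at root (target: ((b*5)*(((1+5)*b)+((1+5)*(8*x))))): ((b*5)*(((1+5)*b)+((1+5)*(8*x)))) -> (((b*5)*((1+5)*b))+((b*5)*((1+5)*(8*x))))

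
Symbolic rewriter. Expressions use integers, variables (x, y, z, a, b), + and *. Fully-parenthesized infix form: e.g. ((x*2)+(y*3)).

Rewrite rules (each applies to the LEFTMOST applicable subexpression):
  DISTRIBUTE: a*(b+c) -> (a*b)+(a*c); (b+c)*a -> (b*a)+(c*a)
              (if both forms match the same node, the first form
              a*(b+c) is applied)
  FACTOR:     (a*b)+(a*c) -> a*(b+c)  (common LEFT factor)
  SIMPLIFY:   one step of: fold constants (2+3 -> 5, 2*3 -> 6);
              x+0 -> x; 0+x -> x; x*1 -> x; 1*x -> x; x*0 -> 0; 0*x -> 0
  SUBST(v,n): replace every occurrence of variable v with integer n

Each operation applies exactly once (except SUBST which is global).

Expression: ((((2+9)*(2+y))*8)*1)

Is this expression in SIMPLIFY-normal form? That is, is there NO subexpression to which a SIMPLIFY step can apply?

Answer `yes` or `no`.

Answer: no

Derivation:
Expression: ((((2+9)*(2+y))*8)*1)
Scanning for simplifiable subexpressions (pre-order)...
  at root: ((((2+9)*(2+y))*8)*1) (SIMPLIFIABLE)
  at L: (((2+9)*(2+y))*8) (not simplifiable)
  at LL: ((2+9)*(2+y)) (not simplifiable)
  at LLL: (2+9) (SIMPLIFIABLE)
  at LLR: (2+y) (not simplifiable)
Found simplifiable subexpr at path root: ((((2+9)*(2+y))*8)*1)
One SIMPLIFY step would give: (((2+9)*(2+y))*8)
-> NOT in normal form.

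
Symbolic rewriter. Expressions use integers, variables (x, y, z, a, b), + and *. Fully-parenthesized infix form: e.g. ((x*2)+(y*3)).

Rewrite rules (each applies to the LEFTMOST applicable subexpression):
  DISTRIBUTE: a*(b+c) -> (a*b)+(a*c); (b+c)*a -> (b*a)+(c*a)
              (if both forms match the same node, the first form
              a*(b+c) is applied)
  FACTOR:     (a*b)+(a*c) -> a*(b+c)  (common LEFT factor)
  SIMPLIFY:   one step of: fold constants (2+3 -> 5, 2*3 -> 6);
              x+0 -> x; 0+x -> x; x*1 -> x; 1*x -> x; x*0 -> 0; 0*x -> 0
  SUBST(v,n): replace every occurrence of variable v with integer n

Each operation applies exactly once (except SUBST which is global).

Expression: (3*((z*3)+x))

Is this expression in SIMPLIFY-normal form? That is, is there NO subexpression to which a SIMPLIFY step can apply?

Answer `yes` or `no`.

Expression: (3*((z*3)+x))
Scanning for simplifiable subexpressions (pre-order)...
  at root: (3*((z*3)+x)) (not simplifiable)
  at R: ((z*3)+x) (not simplifiable)
  at RL: (z*3) (not simplifiable)
Result: no simplifiable subexpression found -> normal form.

Answer: yes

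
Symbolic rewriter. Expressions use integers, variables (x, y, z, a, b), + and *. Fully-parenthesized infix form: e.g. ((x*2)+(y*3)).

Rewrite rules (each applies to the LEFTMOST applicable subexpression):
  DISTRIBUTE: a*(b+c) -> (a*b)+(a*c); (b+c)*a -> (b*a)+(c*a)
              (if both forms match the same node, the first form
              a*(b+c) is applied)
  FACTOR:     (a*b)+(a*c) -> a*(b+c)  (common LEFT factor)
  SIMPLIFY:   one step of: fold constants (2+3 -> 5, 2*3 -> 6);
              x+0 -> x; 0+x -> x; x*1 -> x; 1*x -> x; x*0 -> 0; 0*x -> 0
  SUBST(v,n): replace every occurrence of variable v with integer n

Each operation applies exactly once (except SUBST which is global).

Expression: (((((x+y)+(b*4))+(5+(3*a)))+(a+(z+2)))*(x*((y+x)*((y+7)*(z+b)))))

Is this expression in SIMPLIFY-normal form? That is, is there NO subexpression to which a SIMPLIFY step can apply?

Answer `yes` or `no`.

Answer: yes

Derivation:
Expression: (((((x+y)+(b*4))+(5+(3*a)))+(a+(z+2)))*(x*((y+x)*((y+7)*(z+b)))))
Scanning for simplifiable subexpressions (pre-order)...
  at root: (((((x+y)+(b*4))+(5+(3*a)))+(a+(z+2)))*(x*((y+x)*((y+7)*(z+b))))) (not simplifiable)
  at L: ((((x+y)+(b*4))+(5+(3*a)))+(a+(z+2))) (not simplifiable)
  at LL: (((x+y)+(b*4))+(5+(3*a))) (not simplifiable)
  at LLL: ((x+y)+(b*4)) (not simplifiable)
  at LLLL: (x+y) (not simplifiable)
  at LLLR: (b*4) (not simplifiable)
  at LLR: (5+(3*a)) (not simplifiable)
  at LLRR: (3*a) (not simplifiable)
  at LR: (a+(z+2)) (not simplifiable)
  at LRR: (z+2) (not simplifiable)
  at R: (x*((y+x)*((y+7)*(z+b)))) (not simplifiable)
  at RR: ((y+x)*((y+7)*(z+b))) (not simplifiable)
  at RRL: (y+x) (not simplifiable)
  at RRR: ((y+7)*(z+b)) (not simplifiable)
  at RRRL: (y+7) (not simplifiable)
  at RRRR: (z+b) (not simplifiable)
Result: no simplifiable subexpression found -> normal form.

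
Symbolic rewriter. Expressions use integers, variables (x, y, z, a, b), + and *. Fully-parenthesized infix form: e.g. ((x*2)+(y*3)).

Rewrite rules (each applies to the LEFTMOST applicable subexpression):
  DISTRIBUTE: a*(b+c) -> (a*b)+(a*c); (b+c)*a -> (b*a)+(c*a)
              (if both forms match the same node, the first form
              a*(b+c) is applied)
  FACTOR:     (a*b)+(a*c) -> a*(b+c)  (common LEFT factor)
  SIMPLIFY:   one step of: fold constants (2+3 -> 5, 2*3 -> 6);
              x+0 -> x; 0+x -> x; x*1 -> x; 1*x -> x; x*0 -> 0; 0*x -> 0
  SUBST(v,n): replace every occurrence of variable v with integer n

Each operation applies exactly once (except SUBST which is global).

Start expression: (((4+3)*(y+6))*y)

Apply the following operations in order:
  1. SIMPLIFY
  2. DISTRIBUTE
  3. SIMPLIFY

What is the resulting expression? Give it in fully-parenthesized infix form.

Start: (((4+3)*(y+6))*y)
Apply SIMPLIFY at LL (target: (4+3)): (((4+3)*(y+6))*y) -> ((7*(y+6))*y)
Apply DISTRIBUTE at L (target: (7*(y+6))): ((7*(y+6))*y) -> (((7*y)+(7*6))*y)
Apply SIMPLIFY at LR (target: (7*6)): (((7*y)+(7*6))*y) -> (((7*y)+42)*y)

Answer: (((7*y)+42)*y)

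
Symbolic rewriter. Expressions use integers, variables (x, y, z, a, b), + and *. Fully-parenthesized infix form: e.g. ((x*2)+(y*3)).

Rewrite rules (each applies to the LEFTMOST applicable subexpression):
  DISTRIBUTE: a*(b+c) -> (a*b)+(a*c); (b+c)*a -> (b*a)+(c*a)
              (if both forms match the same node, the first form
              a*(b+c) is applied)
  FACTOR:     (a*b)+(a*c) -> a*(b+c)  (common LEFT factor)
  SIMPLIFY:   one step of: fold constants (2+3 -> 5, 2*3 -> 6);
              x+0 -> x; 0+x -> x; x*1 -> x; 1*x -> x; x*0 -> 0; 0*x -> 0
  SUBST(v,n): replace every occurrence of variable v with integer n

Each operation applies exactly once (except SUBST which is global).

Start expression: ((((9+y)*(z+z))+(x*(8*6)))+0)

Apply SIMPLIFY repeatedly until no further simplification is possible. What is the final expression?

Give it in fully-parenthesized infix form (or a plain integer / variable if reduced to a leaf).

Answer: (((9+y)*(z+z))+(x*48))

Derivation:
Start: ((((9+y)*(z+z))+(x*(8*6)))+0)
Step 1: at root: ((((9+y)*(z+z))+(x*(8*6)))+0) -> (((9+y)*(z+z))+(x*(8*6))); overall: ((((9+y)*(z+z))+(x*(8*6)))+0) -> (((9+y)*(z+z))+(x*(8*6)))
Step 2: at RR: (8*6) -> 48; overall: (((9+y)*(z+z))+(x*(8*6))) -> (((9+y)*(z+z))+(x*48))
Fixed point: (((9+y)*(z+z))+(x*48))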